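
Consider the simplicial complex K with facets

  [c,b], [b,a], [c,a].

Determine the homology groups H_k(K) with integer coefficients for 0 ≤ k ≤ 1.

H_0 ≅ Z,  H_1 ≅ Z.

We work with the vertex ordering a < b < c. The simplices of K, each written with vertices in increasing order, are:

  0-simplices (3): a, b, c
  1-simplices (3): ab, ac, bc

giving chain groups C_0 ≅ Z^3, C_1 ≅ Z^3.

The boundary map ∂_1: C_1 → C_0 sends each edge [p,q] (with p < q) to q − p. For instance
  ∂bc = c − b.
The 3×3 boundary matrix has rank 2 and Smith normal form diag(1,1).

Now H_k = ker ∂_k / im ∂_{k+1}, so:

  H_0: rank C_0 − rank ∂_1 = 3 − 2 = 1, and the invariant factors of ∂_1 are all 1, so H_0 ≅ Z.
  H_1: rank ker ∂_1 − rank ∂_2 = (3 − 2) − 0 = 1, and there is no ∂_2, so H_1 ≅ Z.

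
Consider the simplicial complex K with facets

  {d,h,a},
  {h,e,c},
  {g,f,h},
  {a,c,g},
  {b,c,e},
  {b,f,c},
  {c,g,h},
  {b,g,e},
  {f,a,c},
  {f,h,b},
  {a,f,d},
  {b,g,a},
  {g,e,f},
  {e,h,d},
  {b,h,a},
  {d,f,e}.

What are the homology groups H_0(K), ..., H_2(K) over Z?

H_0 = Z,  H_1 = Z^2,  H_2 = Z.

We work with the vertex ordering a < b < c < d < e < f < g < h. The simplices of K, each written with vertices in increasing order, are:

  0-simplices (8): a, b, c, d, e, f, g, h
  1-simplices (24): ab, ac, ad, af, ag, ah, bc, be, bf, bg, bh, ce, cf, cg, ch, de, df, dh, ef, eg, eh, fg, fh, gh
  2-simplices (16): abg, abh, acf, acg, adf, adh, bce, bcf, beg, bfh, ceh, cgh, def, deh, efg, fgh

giving chain groups C_0 ≅ Z^8, C_1 ≅ Z^24, C_2 ≅ Z^16.

The boundary map ∂_1: C_1 → C_0 maps an edge to its endpoints' difference, ∂[p,q] = q − p.
As a 8×24 matrix over Z this has rank 7, with invariant factors (1,1,1,1,1,1,1).

Boundary ∂_2: C_2 → C_1 maps a triangle to the signed sum of its edges. For instance
  ∂adh = dh − ah + ad,
  ∂abg = bg − ag + ab.
As a 24×16 matrix over Z this has rank 15, with invariant factors (1,1,1,1,1,1,1,1,1,1,1,1,1,1,1).

Computing H_k = (kernel of ∂_k) / (image of ∂_{k+1}):

  H_0: rank C_0 − rank ∂_1 = 8 − 7 = 1, and the invariant factors of ∂_1 are all 1, so H_0 ≅ Z.
  H_1: rank ker ∂_1 − rank ∂_2 = (24 − 7) − 15 = 2, and the invariant factors of ∂_2 are all 1, so H_1 ≅ Z^2.
  H_2: rank ker ∂_2 − rank ∂_3 = (16 − 15) − 0 = 1, and there is no ∂_3, so H_2 ≅ Z.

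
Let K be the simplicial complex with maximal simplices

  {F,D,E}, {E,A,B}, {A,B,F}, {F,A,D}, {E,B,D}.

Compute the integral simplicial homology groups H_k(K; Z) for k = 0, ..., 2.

H_0 = Z,  H_1 = Z,  H_2 = 0.

We work with the vertex ordering A < B < D < E < F. The simplices of K, each written with vertices in increasing order, are:

  0-simplices (5): A, B, D, E, F
  1-simplices (10): AB, AD, AE, AF, BD, BE, BF, DE, DF, EF
  2-simplices (5): ABE, ABF, ADF, BDE, DEF

Hence C_0 ≅ Z^5, C_1 ≅ Z^10, C_2 ≅ Z^5.

∂_1: C_1 → C_0 maps an edge to its endpoints' difference, ∂[p,q] = q − p.
The 5×10 boundary matrix has rank 4 and Smith normal form diag(1,1,1,1).

The boundary map ∂_2: C_2 → C_1 acts by ∂[p,q,r] = [q,r] − [p,r] + [p,q]. For instance
  ∂DEF = EF − DF + DE,
  ∂ABF = BF − AF + AB.
As a 10×5 matrix over Z this has rank 5, with invariant factors (1,1,1,1,1).

Computing H_k = (kernel of ∂_k) / (image of ∂_{k+1}):

  H_0: rank C_0 − rank ∂_1 = 5 − 4 = 1, and the invariant factors of ∂_1 are all 1, so H_0 ≅ Z.
  H_1: rank ker ∂_1 − rank ∂_2 = (10 − 4) − 5 = 1, and the invariant factors of ∂_2 are all 1, so H_1 ≅ Z.
  H_2: rank ker ∂_2 − rank ∂_3 = (5 − 5) − 0 = 0, and there is no ∂_3, so H_2 ≅ 0.

As a check, the Euler characteristic is 5 − 10 + 5 = 0, which agrees with 1 − 1 + 0 = 0.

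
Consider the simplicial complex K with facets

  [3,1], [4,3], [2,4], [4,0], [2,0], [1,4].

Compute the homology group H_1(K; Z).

K has 5 vertices, 6 edges.
rank ∂_1 = 4, rank ∂_2 = 0 ⇒ b_1 = 6 − 4 − 0 = 2. So H_1 ≅ Z^2.

H_1 = Z^2.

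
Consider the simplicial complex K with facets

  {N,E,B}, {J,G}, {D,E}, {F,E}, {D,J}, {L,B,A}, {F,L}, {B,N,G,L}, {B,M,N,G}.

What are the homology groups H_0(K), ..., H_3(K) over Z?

H_0 ≅ Z,  H_1 ≅ Z^2,  H_2 = 0,  H_3 = 0.

Take the total order A < B < D < E < F < G < J < L < M < N on the vertex set. Then K (dimension 3) consists of the simplices:

  0-simplices (10): A, B, D, E, F, G, J, L, M, N
  1-simplices (18): AB, AL, BE, BG, BL, BM, BN, DE, DJ, EF, EN, FL, GJ, GL, GM, GN, LN, MN
  2-simplices (9): ABL, BEN, BGL, BGM, BGN, BLN, BMN, GLN, GMN
  3-simplices (2): BGLN, BGMN

giving chain groups C_0 ≅ Z^10, C_1 ≅ Z^18, C_2 ≅ Z^9, C_3 ≅ Z^2.

The boundary map ∂_1: C_1 → C_0 is given by ∂[p,q] = [q] − [p].
The resulting 10×18 matrix has rank 9, and its Smith normal form has invariant factors (1,1,1,1,1,1,1,1,1).

The boundary map ∂_2: C_2 → C_1 sends each 2-simplex [p,q,r] to [q,r] − [p,r] + [p,q]. For instance
  ∂GMN = MN − GN + GM,
  ∂BGL = GL − BL + BG.
The 18×9 boundary matrix has rank 7 and Smith normal form diag(1,1,1,1,1,1,1).

∂_3: C_3 → C_2 sends each 3-simplex σ to the alternating sum Σ_i (−1)^i (σ with its i-th vertex removed). For instance
  ∂BGMN = GMN − BMN + BGN − BGM,
  ∂BGLN = GLN − BLN + BGN − BGL.
The resulting 9×2 matrix has rank 2, and its Smith normal form has invariant factors (1,1).

From H_k ≅ ker(∂_k) / im(∂_{k+1}) we obtain:

  H_0: rank C_0 − rank ∂_1 = 10 − 9 = 1, and the invariant factors of ∂_1 are all 1, so H_0 ≅ Z.
  H_1: rank ker ∂_1 − rank ∂_2 = (18 − 9) − 7 = 2, and the invariant factors of ∂_2 are all 1, so H_1 ≅ Z^2.
  H_2: rank ker ∂_2 − rank ∂_3 = (9 − 7) − 2 = 0, and the invariant factors of ∂_3 are all 1, so H_2 ≅ 0.
  H_3: rank ker ∂_3 − rank ∂_4 = (2 − 2) − 0 = 0, and there is no ∂_4, so H_3 ≅ 0.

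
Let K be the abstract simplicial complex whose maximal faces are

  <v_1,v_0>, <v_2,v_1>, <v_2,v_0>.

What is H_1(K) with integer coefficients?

Order the vertices as v_0 < v_1 < v_2. Listing each simplex with vertices in this order, K has dimension 1 with simplices:

  0-simplices (3): [v_0], [v_1], [v_2]
  1-simplices (3): [v_0,v_1], [v_0,v_2], [v_1,v_2]

Hence C_0 ≅ Z^3, C_1 ≅ Z^3.

The boundary map ∂_1: C_1 → C_0 sends each edge [p,q] (with p < q) to q − p.
The 3×3 boundary matrix has rank 2 and Smith normal form diag(1,1).

Now H_k = ker ∂_k / im ∂_{k+1}, so:

  H_1: rank ker ∂_1 − rank ∂_2 = (3 − 2) − 0 = 1, and there is no ∂_2, so H_1 ≅ Z.

(K is a triangulation of the circle S^1.)

H_1 = Z.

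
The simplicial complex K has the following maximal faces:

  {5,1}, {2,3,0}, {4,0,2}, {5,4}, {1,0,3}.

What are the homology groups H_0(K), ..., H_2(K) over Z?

H_0 = Z,  H_1 = Z,  H_2 = 0.

Order the vertices as 0 < 1 < 2 < 3 < 4 < 5. Listing each simplex with vertices in this order, K has dimension 2 with simplices:

  0-simplices (6): [0], [1], [2], [3], [4], [5]
  1-simplices (9): [0,1], [0,2], [0,3], [0,4], [1,3], [1,5], [2,3], [2,4], [4,5]
  2-simplices (3): [0,1,3], [0,2,3], [0,2,4]

giving chain groups C_0 ≅ Z^6, C_1 ≅ Z^9, C_2 ≅ Z^3.

The boundary map ∂_1: C_1 → C_0 maps an edge to its endpoints' difference, ∂[p,q] = q − p. For instance
  ∂[0,4] = [4] − [0].
The 6×9 boundary matrix has rank 5 and Smith normal form diag(1,1,1,1,1).

The boundary map ∂_2: C_2 → C_1 maps a triangle to the signed sum of its edges. For instance
  ∂[0,1,3] = [1,3] − [0,3] + [0,1],
  ∂[0,2,4] = [2,4] − [0,4] + [0,2].
This gives a 9×3 integer matrix of rank 3; reducing to Smith normal form yields diagonal entries (1,1,1).

Now H_k = ker ∂_k / im ∂_{k+1}, so:

  H_0: rank C_0 − rank ∂_1 = 6 − 5 = 1, and the invariant factors of ∂_1 are all 1, so H_0 = Z.
  H_1: rank ker ∂_1 − rank ∂_2 = (9 − 5) − 3 = 1, and the invariant factors of ∂_2 are all 1, so H_1 = Z.
  H_2: rank ker ∂_2 − rank ∂_3 = (3 − 3) − 0 = 0, and there is no ∂_3, so H_2 = 0.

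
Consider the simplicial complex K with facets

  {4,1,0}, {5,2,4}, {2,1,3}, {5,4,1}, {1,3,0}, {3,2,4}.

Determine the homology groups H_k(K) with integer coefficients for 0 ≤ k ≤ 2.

We work with the vertex ordering 0 < 1 < 2 < 3 < 4 < 5. The simplices of K, each written with vertices in increasing order, are:

  0-simplices (6): [0], [1], [2], [3], [4], [5]
  1-simplices (12): [0,1], [0,3], [0,4], [1,2], [1,3], [1,4], [1,5], [2,3], [2,4], [2,5], [3,4], [4,5]
  2-simplices (6): [0,1,3], [0,1,4], [1,2,3], [1,4,5], [2,3,4], [2,4,5]

Hence C_0 ≅ Z^6, C_1 ≅ Z^12, C_2 ≅ Z^6.

Boundary ∂_1: C_1 → C_0 is given by ∂[p,q] = [q] − [p].
The 6×12 boundary matrix has rank 5 and Smith normal form diag(1,1,1,1,1).

The boundary map ∂_2: C_2 → C_1 acts by ∂[p,q,r] = [q,r] − [p,r] + [p,q]. For instance
  ∂[1,2,3] = [2,3] − [1,3] + [1,2],
  ∂[0,1,3] = [1,3] − [0,3] + [0,1].
The resulting 12×6 matrix has rank 6, and its Smith normal form has invariant factors (1,1,1,1,1,1).

From H_k ≅ ker(∂_k) / im(∂_{k+1}) we obtain:

  H_0: rank C_0 − rank ∂_1 = 6 − 5 = 1, and the invariant factors of ∂_1 are all 1, so H_0 ≅ Z.
  H_1: rank ker ∂_1 − rank ∂_2 = (12 − 5) − 6 = 1, and the invariant factors of ∂_2 are all 1, so H_1 ≅ Z.
  H_2: rank ker ∂_2 − rank ∂_3 = (6 − 6) − 0 = 0, and there is no ∂_3, so H_2 ≅ 0.

H_0 = Z,  H_1 = Z,  H_2 = 0.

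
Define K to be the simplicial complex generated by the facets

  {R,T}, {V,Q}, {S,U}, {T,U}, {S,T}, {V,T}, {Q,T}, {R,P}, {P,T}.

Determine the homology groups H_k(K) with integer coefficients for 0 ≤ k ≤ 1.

H_0 ≅ Z,  H_1 ≅ Z^3.

K has 7 vertices, 9 edges.
rank ∂_0 = 0, rank ∂_1 = 6 ⇒ b_0 = 7 − 0 − 6 = 1; all invariant factors of ∂_1 are 1 so no torsion. So H_0 ≅ Z.
rank ∂_1 = 6, rank ∂_2 = 0 ⇒ b_1 = 9 − 6 − 0 = 3. So H_1 ≅ Z^3.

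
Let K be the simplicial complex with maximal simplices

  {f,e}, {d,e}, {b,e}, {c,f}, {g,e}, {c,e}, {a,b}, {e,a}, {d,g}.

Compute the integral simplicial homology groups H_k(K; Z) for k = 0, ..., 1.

We work with the vertex ordering a < b < c < d < e < f < g. The simplices of K, each written with vertices in increasing order, are:

  0-simplices (7): a, b, c, d, e, f, g
  1-simplices (9): ab, ae, be, ce, cf, de, dg, ef, eg

so the chain groups are C_0 ≅ Z^7, C_1 ≅ Z^9.

Boundary ∂_1: C_1 → C_0 is given by ∂[p,q] = [q] − [p]. For instance
  ∂ab = b − a.
The 7×9 boundary matrix has rank 6 and Smith normal form diag(1,1,1,1,1,1).

Reading off H_k = ker ∂_k / im ∂_{k+1}:

  H_0: rank C_0 − rank ∂_1 = 7 − 6 = 1, and the invariant factors of ∂_1 are all 1, so H_0 = Z.
  H_1: rank ker ∂_1 − rank ∂_2 = (9 − 6) − 0 = 3, and there is no ∂_2, so H_1 = Z^3.

As a check, the Euler characteristic is 7 − 9 = -2, which agrees with 1 − 3 = -2.

H_0 ≅ Z,  H_1 ≅ Z^3.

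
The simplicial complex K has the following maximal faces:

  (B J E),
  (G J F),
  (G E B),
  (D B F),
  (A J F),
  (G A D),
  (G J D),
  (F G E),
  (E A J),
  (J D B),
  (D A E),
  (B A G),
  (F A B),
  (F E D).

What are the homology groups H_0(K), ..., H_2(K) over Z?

H_0 = Z,  H_1 = Z^2,  H_2 = Z.

Take the total order A < B < D < E < F < G < J on the vertex set. Then K (dimension 2) consists of the simplices:

  0-simplices (7): A, B, D, E, F, G, J
  1-simplices (21): AB, AD, AE, AF, AG, AJ, BD, BE, BF, BG, BJ, DE, DF, DG, DJ, EF, EG, EJ, FG, FJ, GJ
  2-simplices (14): ABF, ABG, ADE, ADG, AEJ, AFJ, BDF, BDJ, BEG, BEJ, DEF, DGJ, EFG, FGJ

so the chain groups are C_0 ≅ Z^7, C_1 ≅ Z^21, C_2 ≅ Z^14.

Boundary ∂_1: C_1 → C_0 sends each edge [p,q] (with p < q) to q − p. For instance
  ∂FJ = J − F.
The resulting 7×21 matrix has rank 6, and its Smith normal form has invariant factors (1,1,1,1,1,1).

The boundary map ∂_2: C_2 → C_1 acts by ∂[p,q,r] = [q,r] − [p,r] + [p,q]. For instance
  ∂ABG = BG − AG + AB,
  ∂ADG = DG − AG + AD.
The 21×14 boundary matrix has rank 13 and Smith normal form diag(1,1,1,1,1,1,1,1,1,1,1,1,1).

From H_k ≅ ker(∂_k) / im(∂_{k+1}) we obtain:

  H_0: rank C_0 − rank ∂_1 = 7 − 6 = 1, and the invariant factors of ∂_1 are all 1, so H_0 ≅ Z.
  H_1: rank ker ∂_1 − rank ∂_2 = (21 − 6) − 13 = 2, and the invariant factors of ∂_2 are all 1, so H_1 ≅ Z^2.
  H_2: rank ker ∂_2 − rank ∂_3 = (14 − 13) − 0 = 1, and there is no ∂_3, so H_2 ≅ Z.

As a check, the Euler characteristic is 7 − 21 + 14 = 0, which agrees with 1 − 2 + 1 = 0.
(K is a triangulation of the torus T^2.)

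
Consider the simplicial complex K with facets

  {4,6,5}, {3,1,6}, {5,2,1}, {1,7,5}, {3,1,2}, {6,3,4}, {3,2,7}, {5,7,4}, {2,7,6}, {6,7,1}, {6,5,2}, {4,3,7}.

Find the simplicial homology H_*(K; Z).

H_0 ≅ Z,  H_1 ≅ Z/2Z,  H_2 = 0.

Fix the vertex order 1 < 2 < 3 < 4 < 5 < 6 < 7 and write every simplex with vertices in increasing order. Then dim K = 2 and the simplices of K are:

  0-simplices (7): [1], [2], [3], [4], [5], [6], [7]
  1-simplices (18): [1,2], [1,3], [1,5], [1,6], [1,7], [2,3], [2,5], [2,6], [2,7], [3,4], [3,6], [3,7], [4,5], [4,6], [4,7], [5,6], [5,7], [6,7]
  2-simplices (12): [1,2,3], [1,2,5], [1,3,6], [1,5,7], [1,6,7], [2,3,7], [2,5,6], [2,6,7], [3,4,6], [3,4,7], [4,5,6], [4,5,7]

Hence C_0 ≅ Z^7, C_1 ≅ Z^18, C_2 ≅ Z^12.

Boundary ∂_1: C_1 → C_0 maps an edge to its endpoints' difference, ∂[p,q] = q − p. For instance
  ∂[4,5] = [5] − [4].
The resulting 7×18 matrix has rank 6, and its Smith normal form has invariant factors (1,1,1,1,1,1).

∂_2: C_2 → C_1 acts by ∂[p,q,r] = [q,r] − [p,r] + [p,q]. For instance
  ∂[2,3,7] = [3,7] − [2,7] + [2,3],
  ∂[2,6,7] = [6,7] − [2,7] + [2,6].
The resulting 18×12 matrix has rank 12, and its Smith normal form has invariant factors (1,1,1,1,1,1,1,1,1,1,1,2).

Computing H_k = (kernel of ∂_k) / (image of ∂_{k+1}):

  H_0: rank C_0 − rank ∂_1 = 7 − 6 = 1, and the invariant factors of ∂_1 are all 1, so H_0 ≅ Z.
  H_1: rank ker ∂_1 − rank ∂_2 = (18 − 6) − 12 = 0, and ∂_2 has invariant factor 2 > 1, so H_1 ≅ Z/2Z.
  H_2: rank ker ∂_2 − rank ∂_3 = (12 − 12) − 0 = 0, and there is no ∂_3, so H_2 ≅ 0.

(K is a triangulation of the real projective plane RP^2.)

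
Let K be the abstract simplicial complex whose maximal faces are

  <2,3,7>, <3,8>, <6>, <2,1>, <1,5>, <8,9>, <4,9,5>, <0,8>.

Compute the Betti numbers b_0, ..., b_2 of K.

b_0 = 2, b_1 = 1, b_2 = 0.

Order the vertices as 0 < 1 < 2 < 3 < 4 < 5 < 6 < 7 < 8 < 9. Listing each simplex with vertices in this order, K has dimension 2 with simplices:

  0-simplices (10): [0], [1], [2], [3], [4], [5], [6], [7], [8], [9]
  1-simplices (11): [0,8], [1,2], [1,5], [2,3], [2,7], [3,7], [3,8], [4,5], [4,9], [5,9], [8,9]
  2-simplices (2): [2,3,7], [4,5,9]

so the chain groups are C_0 ≅ Z^10, C_1 ≅ Z^11, C_2 ≅ Z^2.

∂_1: C_1 → C_0 maps an edge to its endpoints' difference, ∂[p,q] = q − p.
The resulting 10×11 matrix has rank 8, and its Smith normal form has invariant factors (1,1,1,1,1,1,1,1).

∂_2: C_2 → C_1 maps a triangle to the signed sum of its edges. For instance
  ∂[2,3,7] = [3,7] − [2,7] + [2,3],
  ∂[4,5,9] = [5,9] − [4,9] + [4,5].
As a 11×2 matrix over Z this has rank 2, with invariant factors (1,1).

Computing H_k = (kernel of ∂_k) / (image of ∂_{k+1}):

  H_0: rank C_0 − rank ∂_1 = 10 − 8 = 2, and the invariant factors of ∂_1 are all 1, so H_0 = Z^2.
  H_1: rank ker ∂_1 − rank ∂_2 = (11 − 8) − 2 = 1, and the invariant factors of ∂_2 are all 1, so H_1 = Z.
  H_2: rank ker ∂_2 − rank ∂_3 = (2 − 2) − 0 = 0, and there is no ∂_3, so H_2 = 0.

Hence the Betti numbers are b_0 = 2, b_1 = 1, b_2 = 0.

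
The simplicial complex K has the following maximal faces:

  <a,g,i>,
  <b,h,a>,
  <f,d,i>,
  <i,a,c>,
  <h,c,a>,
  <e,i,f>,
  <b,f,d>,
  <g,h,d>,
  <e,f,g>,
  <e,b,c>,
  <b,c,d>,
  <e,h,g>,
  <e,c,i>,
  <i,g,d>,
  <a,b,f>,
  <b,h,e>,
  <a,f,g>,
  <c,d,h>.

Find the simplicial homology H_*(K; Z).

H_0 ≅ Z,  H_1 ≅ Z × Z/2,  H_2 = 0.

Fix the vertex order a < b < c < d < e < f < g < h < i and write every simplex with vertices in increasing order. Then dim K = 2 and the simplices of K are:

  0-simplices (9): a, b, c, d, e, f, g, h, i
  1-simplices (27): ab, ac, af, ag, ah, ai, bc, bd, be, bf, bh, cd, ce, ch, ci, df, dg, dh, di, ef, eg, eh, ei, fg, fi, gh, gi
  2-simplices (18): abf, abh, ach, aci, afg, agi, bcd, bce, bdf, beh, cdh, cei, dfi, dgh, dgi, efg, efi, egh

Hence C_0 ≅ Z^9, C_1 ≅ Z^27, C_2 ≅ Z^18.

Boundary ∂_1: C_1 → C_0 sends each edge [p,q] (with p < q) to q − p. For instance
  ∂cd = d − c.
The 9×27 boundary matrix has rank 8 and Smith normal form diag(1,1,1,1,1,1,1,1).

∂_2: C_2 → C_1 maps a triangle to the signed sum of its edges. For instance
  ∂dgh = gh − dh + dg,
  ∂dfi = fi − di + df.
This gives a 27×18 integer matrix of rank 18; reducing to Smith normal form yields diagonal entries (1,1,1,1,1,1,1,1,1,1,1,1,1,1,1,1,1,2).

Now H_k = ker ∂_k / im ∂_{k+1}, so:

  H_0: rank C_0 − rank ∂_1 = 9 − 8 = 1, and the invariant factors of ∂_1 are all 1, so H_0 ≅ Z.
  H_1: rank ker ∂_1 − rank ∂_2 = (27 − 8) − 18 = 1, and ∂_2 has invariant factor 2 > 1, so H_1 ≅ Z × Z/2.
  H_2: rank ker ∂_2 − rank ∂_3 = (18 − 18) − 0 = 0, and there is no ∂_3, so H_2 ≅ 0.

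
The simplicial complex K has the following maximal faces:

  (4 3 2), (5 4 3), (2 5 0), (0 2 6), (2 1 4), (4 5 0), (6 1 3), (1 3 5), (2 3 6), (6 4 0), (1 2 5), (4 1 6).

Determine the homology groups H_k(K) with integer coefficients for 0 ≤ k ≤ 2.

Take the total order 0 < 1 < 2 < 3 < 4 < 5 < 6 on the vertex set. Then K (dimension 2) consists of the simplices:

  0-simplices (7): [0], [1], [2], [3], [4], [5], [6]
  1-simplices (18): [0,2], [0,4], [0,5], [0,6], [1,2], [1,3], [1,4], [1,5], [1,6], [2,3], [2,4], [2,5], [2,6], [3,4], [3,5], [3,6], [4,5], [4,6]
  2-simplices (12): [0,2,5], [0,2,6], [0,4,5], [0,4,6], [1,2,4], [1,2,5], [1,3,5], [1,3,6], [1,4,6], [2,3,4], [2,3,6], [3,4,5]

giving chain groups C_0 ≅ Z^7, C_1 ≅ Z^18, C_2 ≅ Z^12.

The boundary map ∂_1: C_1 → C_0 is given by ∂[p,q] = [q] − [p].
As a 7×18 matrix over Z this has rank 6, with invariant factors (1,1,1,1,1,1).

Boundary ∂_2: C_2 → C_1 acts by ∂[p,q,r] = [q,r] − [p,r] + [p,q]. For instance
  ∂[0,2,5] = [2,5] − [0,5] + [0,2],
  ∂[0,4,5] = [4,5] − [0,5] + [0,4].
This gives a 18×12 integer matrix of rank 12; reducing to Smith normal form yields diagonal entries (1,1,1,1,1,1,1,1,1,1,1,2).

Now H_k = ker ∂_k / im ∂_{k+1}, so:

  H_0: rank C_0 − rank ∂_1 = 7 − 6 = 1, and the invariant factors of ∂_1 are all 1, so H_0 = Z.
  H_1: rank ker ∂_1 − rank ∂_2 = (18 − 6) − 12 = 0, and ∂_2 has invariant factor 2 > 1, so H_1 = Z/2.
  H_2: rank ker ∂_2 − rank ∂_3 = (12 − 12) − 0 = 0, and there is no ∂_3, so H_2 = 0.

As a check, the Euler characteristic is 7 − 18 + 12 = 1, which agrees with 1 − 0 + 0 = 1.

H_0 ≅ Z,  H_1 ≅ Z/2,  H_2 = 0.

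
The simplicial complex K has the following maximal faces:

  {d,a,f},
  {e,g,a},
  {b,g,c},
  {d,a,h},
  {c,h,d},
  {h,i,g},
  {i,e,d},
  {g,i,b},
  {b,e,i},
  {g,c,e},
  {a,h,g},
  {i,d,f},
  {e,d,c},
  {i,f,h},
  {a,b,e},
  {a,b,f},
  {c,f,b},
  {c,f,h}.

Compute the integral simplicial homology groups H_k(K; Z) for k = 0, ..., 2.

H_0 = Z,  H_1 = Z ⊕ Z/2,  H_2 = 0.

We work with the vertex ordering a < b < c < d < e < f < g < h < i. The simplices of K, each written with vertices in increasing order, are:

  0-simplices (9): a, b, c, d, e, f, g, h, i
  1-simplices (27): ab, ad, ae, af, ag, ah, bc, be, bf, bg, bi, cd, ce, cf, cg, ch, de, df, dh, di, eg, ei, fh, fi, gh, gi, hi
  2-simplices (18): abe, abf, adf, adh, aeg, agh, bcf, bcg, bei, bgi, cde, cdh, ceg, cfh, dei, dfi, fhi, ghi

so the chain groups are C_0 ≅ Z^9, C_1 ≅ Z^27, C_2 ≅ Z^18.

The boundary map ∂_1: C_1 → C_0 is given by ∂[p,q] = [q] − [p].
The resulting 9×27 matrix has rank 8, and its Smith normal form has invariant factors (1,1,1,1,1,1,1,1).

The boundary map ∂_2: C_2 → C_1 sends each 2-simplex [p,q,r] to [q,r] − [p,r] + [p,q]. For instance
  ∂abf = bf − af + ab,
  ∂cfh = fh − ch + cf.
As a 27×18 matrix over Z this has rank 18, with invariant factors (1,1,1,1,1,1,1,1,1,1,1,1,1,1,1,1,1,2).

Computing H_k = (kernel of ∂_k) / (image of ∂_{k+1}):

  H_0: rank C_0 − rank ∂_1 = 9 − 8 = 1, and the invariant factors of ∂_1 are all 1, so H_0 ≅ Z.
  H_1: rank ker ∂_1 − rank ∂_2 = (27 − 8) − 18 = 1, and ∂_2 has invariant factor 2 > 1, so H_1 ≅ Z ⊕ Z/2.
  H_2: rank ker ∂_2 − rank ∂_3 = (18 − 18) − 0 = 0, and there is no ∂_3, so H_2 ≅ 0.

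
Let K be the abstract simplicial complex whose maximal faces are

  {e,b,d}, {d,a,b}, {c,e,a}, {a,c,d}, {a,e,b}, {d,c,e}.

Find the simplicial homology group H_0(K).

H_0 = Z.

Order the vertices as a < b < c < d < e. Listing each simplex with vertices in this order, K has dimension 2 with simplices:

  0-simplices (5): a, b, c, d, e
  1-simplices (9): ab, ac, ad, ae, bd, be, cd, ce, de
  2-simplices (6): abd, abe, acd, ace, bde, cde

Hence C_0 ≅ Z^5, C_1 ≅ Z^9, C_2 ≅ Z^6.

Boundary ∂_1: C_1 → C_0 maps an edge to its endpoints' difference, ∂[p,q] = q − p.
As a 5×9 matrix over Z this has rank 4, with invariant factors (1,1,1,1).

The boundary map ∂_2: C_2 → C_1 maps a triangle to the signed sum of its edges. For instance
  ∂acd = cd − ad + ac,
  ∂bde = de − be + bd.
As a 9×6 matrix over Z this has rank 5, with invariant factors (1,1,1,1,1).

Now H_k = ker ∂_k / im ∂_{k+1}, so:

  H_0: rank C_0 − rank ∂_1 = 5 − 4 = 1, and the invariant factors of ∂_1 are all 1, so H_0 = Z.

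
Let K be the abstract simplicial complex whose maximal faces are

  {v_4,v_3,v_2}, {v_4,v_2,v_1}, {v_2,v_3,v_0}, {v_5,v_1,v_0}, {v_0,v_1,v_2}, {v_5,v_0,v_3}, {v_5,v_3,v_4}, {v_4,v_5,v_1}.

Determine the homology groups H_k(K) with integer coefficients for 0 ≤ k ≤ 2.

H_0 = Z,  H_1 = 0,  H_2 = Z.

Take the total order v_0 < v_1 < v_2 < v_3 < v_4 < v_5 on the vertex set. Then K (dimension 2) consists of the simplices:

  0-simplices (6): [v_0], [v_1], [v_2], [v_3], [v_4], [v_5]
  1-simplices (12): [v_0,v_1], [v_0,v_2], [v_0,v_3], [v_0,v_5], [v_1,v_2], [v_1,v_4], [v_1,v_5], [v_2,v_3], [v_2,v_4], [v_3,v_4], [v_3,v_5], [v_4,v_5]
  2-simplices (8): [v_0,v_1,v_2], [v_0,v_1,v_5], [v_0,v_2,v_3], [v_0,v_3,v_5], [v_1,v_2,v_4], [v_1,v_4,v_5], [v_2,v_3,v_4], [v_3,v_4,v_5]

so the chain groups are C_0 ≅ Z^6, C_1 ≅ Z^12, C_2 ≅ Z^8.

Boundary ∂_1: C_1 → C_0 sends each edge [p,q] (with p < q) to q − p.
As a 6×12 matrix over Z this has rank 5, with invariant factors (1,1,1,1,1).

The boundary map ∂_2: C_2 → C_1 sends each 2-simplex [p,q,r] to [q,r] − [p,r] + [p,q]. For instance
  ∂[v_0,v_1,v_2] = [v_1,v_2] − [v_0,v_2] + [v_0,v_1],
  ∂[v_3,v_4,v_5] = [v_4,v_5] − [v_3,v_5] + [v_3,v_4].
The 12×8 boundary matrix has rank 7 and Smith normal form diag(1,1,1,1,1,1,1).

From H_k ≅ ker(∂_k) / im(∂_{k+1}) we obtain:

  H_0: rank C_0 − rank ∂_1 = 6 − 5 = 1, and the invariant factors of ∂_1 are all 1, so H_0 ≅ Z.
  H_1: rank ker ∂_1 − rank ∂_2 = (12 − 5) − 7 = 0, and the invariant factors of ∂_2 are all 1, so H_1 ≅ 0.
  H_2: rank ker ∂_2 − rank ∂_3 = (8 − 7) − 0 = 1, and there is no ∂_3, so H_2 ≅ Z.

(K is a triangulation of the 2-sphere S^2.)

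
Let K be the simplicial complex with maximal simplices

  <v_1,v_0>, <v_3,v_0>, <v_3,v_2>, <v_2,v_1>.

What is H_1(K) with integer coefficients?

H_1 = Z.

K has 4 vertices, 4 edges.
rank ∂_1 = 3, rank ∂_2 = 0 ⇒ b_1 = 4 − 3 − 0 = 1. So H_1 = Z.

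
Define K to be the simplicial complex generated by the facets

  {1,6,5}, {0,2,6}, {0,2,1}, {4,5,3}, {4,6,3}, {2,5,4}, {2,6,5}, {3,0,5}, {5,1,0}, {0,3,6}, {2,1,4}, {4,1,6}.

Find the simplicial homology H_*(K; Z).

H_0 = Z,  H_1 = Z/2Z,  H_2 = 0.

We work with the vertex ordering 0 < 1 < 2 < 3 < 4 < 5 < 6. The simplices of K, each written with vertices in increasing order, are:

  0-simplices (7): [0], [1], [2], [3], [4], [5], [6]
  1-simplices (18): [0,1], [0,2], [0,3], [0,5], [0,6], [1,2], [1,4], [1,5], [1,6], [2,4], [2,5], [2,6], [3,4], [3,5], [3,6], [4,5], [4,6], [5,6]
  2-simplices (12): [0,1,2], [0,1,5], [0,2,6], [0,3,5], [0,3,6], [1,2,4], [1,4,6], [1,5,6], [2,4,5], [2,5,6], [3,4,5], [3,4,6]

giving chain groups C_0 ≅ Z^7, C_1 ≅ Z^18, C_2 ≅ Z^12.

The boundary map ∂_1: C_1 → C_0 is given by ∂[p,q] = [q] − [p]. For instance
  ∂[1,5] = [5] − [1].
As a 7×18 matrix over Z this has rank 6, with invariant factors (1,1,1,1,1,1).

The boundary map ∂_2: C_2 → C_1 maps a triangle to the signed sum of its edges. For instance
  ∂[1,5,6] = [5,6] − [1,6] + [1,5],
  ∂[0,3,5] = [3,5] − [0,5] + [0,3].
As a 18×12 matrix over Z this has rank 12, with invariant factors (1,1,1,1,1,1,1,1,1,1,1,2).

Now H_k = ker ∂_k / im ∂_{k+1}, so:

  H_0: rank C_0 − rank ∂_1 = 7 − 6 = 1, and the invariant factors of ∂_1 are all 1, so H_0 ≅ Z.
  H_1: rank ker ∂_1 − rank ∂_2 = (18 − 6) − 12 = 0, and ∂_2 has invariant factor 2 > 1, so H_1 ≅ Z/2Z.
  H_2: rank ker ∂_2 − rank ∂_3 = (12 − 12) − 0 = 0, and there is no ∂_3, so H_2 ≅ 0.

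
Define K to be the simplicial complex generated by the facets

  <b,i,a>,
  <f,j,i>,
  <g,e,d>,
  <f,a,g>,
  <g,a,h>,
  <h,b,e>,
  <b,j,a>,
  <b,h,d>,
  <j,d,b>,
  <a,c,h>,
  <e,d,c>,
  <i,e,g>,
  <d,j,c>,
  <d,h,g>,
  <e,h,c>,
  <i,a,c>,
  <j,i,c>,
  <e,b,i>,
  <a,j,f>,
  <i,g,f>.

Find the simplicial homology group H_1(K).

H_1 = Z ⊕ Z_2.

Fix the vertex order a < b < c < d < e < f < g < h < i < j and write every simplex with vertices in increasing order. Then dim K = 2 and the simplices of K are:

  0-simplices (10): a, b, c, d, e, f, g, h, i, j
  1-simplices (30): ab, ac, af, ag, ah, ai, aj, bd, be, bh, bi, bj, cd, ce, ch, ci, cj, de, dg, dh, dj, eg, eh, ei, fg, fi, fj, gh, gi, ij
  2-simplices (20): abi, abj, ach, aci, afg, afj, agh, bdh, bdj, beh, bei, cde, cdj, ceh, cij, deg, dgh, egi, fgi, fij

Hence C_0 ≅ Z^10, C_1 ≅ Z^30, C_2 ≅ Z^20.

∂_1: C_1 → C_0 is given by ∂[p,q] = [q] − [p].
As a 10×30 matrix over Z this has rank 9, with invariant factors (1,1,1,1,1,1,1,1,1).

The boundary map ∂_2: C_2 → C_1 acts by ∂[p,q,r] = [q,r] − [p,r] + [p,q]. For instance
  ∂afj = fj − aj + af,
  ∂abi = bi − ai + ab.
As a 30×20 matrix over Z this has rank 20, with invariant factors (1,1,1,1,1,1,1,1,1,1,1,1,1,1,1,1,1,1,1,2).

Reading off H_k = ker ∂_k / im ∂_{k+1}:

  H_1: rank ker ∂_1 − rank ∂_2 = (30 − 9) − 20 = 1, and ∂_2 has invariant factor 2 > 1, so H_1 ≅ Z ⊕ Z_2.

(K is a triangulation of the Klein bottle.)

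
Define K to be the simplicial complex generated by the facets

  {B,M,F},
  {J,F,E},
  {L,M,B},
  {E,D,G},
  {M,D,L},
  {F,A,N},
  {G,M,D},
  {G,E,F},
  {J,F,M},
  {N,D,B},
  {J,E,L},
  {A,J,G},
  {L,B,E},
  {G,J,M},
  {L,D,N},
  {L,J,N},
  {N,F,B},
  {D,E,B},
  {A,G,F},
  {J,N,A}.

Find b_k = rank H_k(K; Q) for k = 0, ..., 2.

K has 10 vertices, 30 edges, 20 triangles.
rank ∂_0 = 0, rank ∂_1 = 9 ⇒ b_0 = 10 − 0 − 9 = 1; all invariant factors of ∂_1 are 1 so no torsion. So H_0 ≅ Z.
rank ∂_1 = 9, rank ∂_2 = 20 ⇒ b_1 = 30 − 9 − 20 = 1; ∂_2 has invariant factor(s) [2] giving torsion. So H_1 ≅ Z ⊕ Z/2Z.
rank ∂_2 = 20, rank ∂_3 = 0 ⇒ b_2 = 20 − 20 − 0 = 0. So H_2 ≅ 0.

b_0 = 1, b_1 = 1, b_2 = 0.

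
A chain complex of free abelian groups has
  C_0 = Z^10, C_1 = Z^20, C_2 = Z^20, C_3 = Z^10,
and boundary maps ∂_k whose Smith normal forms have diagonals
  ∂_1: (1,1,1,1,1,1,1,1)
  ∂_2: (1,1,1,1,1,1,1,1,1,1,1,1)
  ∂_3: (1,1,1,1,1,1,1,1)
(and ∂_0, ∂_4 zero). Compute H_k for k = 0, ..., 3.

H_0 ≅ Z^2,  H_1 = 0,  H_2 = 0,  H_3 ≅ Z^2.

H_0: b_0 = 10 − 0 − 8 = 2; torsion from ∂_1 factors > 1: none. So H_0 ≅ Z^2.
H_1: b_1 = 20 − 8 − 12 = 0; torsion from ∂_2 factors > 1: none. So H_1 ≅ 0.
H_2: b_2 = 20 − 12 − 8 = 0; torsion from ∂_3 factors > 1: none. So H_2 ≅ 0.
H_3: b_3 = 10 − 8 − 0 = 2; torsion from ∂_4 factors > 1: none. So H_3 ≅ Z^2.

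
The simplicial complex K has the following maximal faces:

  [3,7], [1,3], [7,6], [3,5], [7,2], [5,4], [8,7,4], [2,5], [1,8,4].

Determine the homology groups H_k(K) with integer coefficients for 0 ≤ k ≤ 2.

We work with the vertex ordering 1 < 2 < 3 < 4 < 5 < 6 < 7 < 8. The simplices of K, each written with vertices in increasing order, are:

  0-simplices (8): [1], [2], [3], [4], [5], [6], [7], [8]
  1-simplices (12): [1,3], [1,4], [1,8], [2,5], [2,7], [3,5], [3,7], [4,5], [4,7], [4,8], [6,7], [7,8]
  2-simplices (2): [1,4,8], [4,7,8]

Hence C_0 ≅ Z^8, C_1 ≅ Z^12, C_2 ≅ Z^2.

The boundary map ∂_1: C_1 → C_0 is given by ∂[p,q] = [q] − [p]. For instance
  ∂[2,5] = [5] − [2].
As a 8×12 matrix over Z this has rank 7, with invariant factors (1,1,1,1,1,1,1).

∂_2: C_2 → C_1 sends each 2-simplex [p,q,r] to [q,r] − [p,r] + [p,q]. For instance
  ∂[4,7,8] = [7,8] − [4,8] + [4,7],
  ∂[1,4,8] = [4,8] − [1,8] + [1,4].
As a 12×2 matrix over Z this has rank 2, with invariant factors (1,1).

From H_k ≅ ker(∂_k) / im(∂_{k+1}) we obtain:

  H_0: rank C_0 − rank ∂_1 = 8 − 7 = 1, and the invariant factors of ∂_1 are all 1, so H_0 ≅ Z.
  H_1: rank ker ∂_1 − rank ∂_2 = (12 − 7) − 2 = 3, and the invariant factors of ∂_2 are all 1, so H_1 ≅ Z^3.
  H_2: rank ker ∂_2 − rank ∂_3 = (2 − 2) − 0 = 0, and there is no ∂_3, so H_2 ≅ 0.

H_0 ≅ Z,  H_1 ≅ Z^3,  H_2 = 0.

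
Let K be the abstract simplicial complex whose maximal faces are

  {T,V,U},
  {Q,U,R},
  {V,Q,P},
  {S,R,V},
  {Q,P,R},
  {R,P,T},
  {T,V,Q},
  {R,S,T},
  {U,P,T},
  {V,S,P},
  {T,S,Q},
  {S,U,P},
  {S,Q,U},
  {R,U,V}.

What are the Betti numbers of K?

We work with the vertex ordering P < Q < R < S < T < U < V. The simplices of K, each written with vertices in increasing order, are:

  0-simplices (7): P, Q, R, S, T, U, V
  1-simplices (21): PQ, PR, PS, PT, PU, PV, QR, QS, QT, QU, QV, RS, RT, RU, RV, ST, SU, SV, TU, TV, UV
  2-simplices (14): PQR, PQV, PRT, PSU, PSV, PTU, QRU, QST, QSU, QTV, RST, RSV, RUV, TUV

so the chain groups are C_0 ≅ Z^7, C_1 ≅ Z^21, C_2 ≅ Z^14.

The boundary map ∂_1: C_1 → C_0 sends each edge [p,q] (with p < q) to q − p.
As a 7×21 matrix over Z this has rank 6, with invariant factors (1,1,1,1,1,1).

The boundary map ∂_2: C_2 → C_1 maps a triangle to the signed sum of its edges. For instance
  ∂QSU = SU − QU + QS,
  ∂PQV = QV − PV + PQ.
As a 21×14 matrix over Z this has rank 13, with invariant factors (1,1,1,1,1,1,1,1,1,1,1,1,1).

Computing H_k = (kernel of ∂_k) / (image of ∂_{k+1}):

  H_0: rank C_0 − rank ∂_1 = 7 − 6 = 1, and the invariant factors of ∂_1 are all 1, so H_0 = Z.
  H_1: rank ker ∂_1 − rank ∂_2 = (21 − 6) − 13 = 2, and the invariant factors of ∂_2 are all 1, so H_1 = Z^2.
  H_2: rank ker ∂_2 − rank ∂_3 = (14 − 13) − 0 = 1, and there is no ∂_3, so H_2 = Z.

As a check, the Euler characteristic is 7 − 21 + 14 = 0, which agrees with 1 − 2 + 1 = 0.

Hence the Betti numbers are b_0 = 1, b_1 = 2, b_2 = 1.

b_0 = 1, b_1 = 2, b_2 = 1.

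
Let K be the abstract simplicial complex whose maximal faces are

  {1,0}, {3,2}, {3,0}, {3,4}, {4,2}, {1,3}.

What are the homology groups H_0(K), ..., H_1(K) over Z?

Take the total order 0 < 1 < 2 < 3 < 4 on the vertex set. Then K (dimension 1) consists of the simplices:

  0-simplices (5): [0], [1], [2], [3], [4]
  1-simplices (6): [0,1], [0,3], [1,3], [2,3], [2,4], [3,4]

Hence C_0 ≅ Z^5, C_1 ≅ Z^6.

Boundary ∂_1: C_1 → C_0 sends each edge [p,q] (with p < q) to q − p. For instance
  ∂[3,4] = [4] − [3].
As a 5×6 matrix over Z this has rank 4, with invariant factors (1,1,1,1).

Reading off H_k = ker ∂_k / im ∂_{k+1}:

  H_0: rank C_0 − rank ∂_1 = 5 − 4 = 1, and the invariant factors of ∂_1 are all 1, so H_0 ≅ Z.
  H_1: rank ker ∂_1 − rank ∂_2 = (6 − 4) − 0 = 2, and there is no ∂_2, so H_1 ≅ Z^2.

H_0 = Z,  H_1 = Z^2.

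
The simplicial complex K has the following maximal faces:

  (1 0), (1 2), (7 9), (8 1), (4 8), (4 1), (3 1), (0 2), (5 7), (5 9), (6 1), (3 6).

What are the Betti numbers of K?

Order the vertices as 0 < 1 < 2 < 3 < 4 < 5 < 6 < 7 < 8 < 9. Listing each simplex with vertices in this order, K has dimension 1 with simplices:

  0-simplices (10): [0], [1], [2], [3], [4], [5], [6], [7], [8], [9]
  1-simplices (12): [0,1], [0,2], [1,2], [1,3], [1,4], [1,6], [1,8], [3,6], [4,8], [5,7], [5,9], [7,9]

giving chain groups C_0 ≅ Z^10, C_1 ≅ Z^12.

∂_1: C_1 → C_0 maps an edge to its endpoints' difference, ∂[p,q] = q − p. For instance
  ∂[1,3] = [3] − [1].
As a 10×12 matrix over Z this has rank 8, with invariant factors (1,1,1,1,1,1,1,1).

Now H_k = ker ∂_k / im ∂_{k+1}, so:

  H_0: rank C_0 − rank ∂_1 = 10 − 8 = 2, and the invariant factors of ∂_1 are all 1, so H_0 = Z^2.
  H_1: rank ker ∂_1 − rank ∂_2 = (12 − 8) − 0 = 4, and there is no ∂_2, so H_1 = Z^4.

As a check, the Euler characteristic is 10 − 12 = -2, which agrees with 2 − 4 = -2.
(K is a triangulation of the disjoint union of the circle S^1 and a wedge of 3 circles.)

Hence the Betti numbers are b_0 = 2, b_1 = 4.

b_0 = 2, b_1 = 4.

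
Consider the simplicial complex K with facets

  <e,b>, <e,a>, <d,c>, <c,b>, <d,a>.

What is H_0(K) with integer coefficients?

Take the total order a < b < c < d < e on the vertex set. Then K (dimension 1) consists of the simplices:

  0-simplices (5): a, b, c, d, e
  1-simplices (5): ad, ae, bc, be, cd

Hence C_0 ≅ Z^5, C_1 ≅ Z^5.

Boundary ∂_1: C_1 → C_0 sends each edge [p,q] (with p < q) to q − p.
The resulting 5×5 matrix has rank 4, and its Smith normal form has invariant factors (1,1,1,1).

From H_k ≅ ker(∂_k) / im(∂_{k+1}) we obtain:

  H_0: rank C_0 − rank ∂_1 = 5 − 4 = 1, and the invariant factors of ∂_1 are all 1, so H_0 = Z.

H_0 ≅ Z.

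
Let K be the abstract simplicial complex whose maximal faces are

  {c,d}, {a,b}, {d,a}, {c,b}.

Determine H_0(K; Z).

Take the total order a < b < c < d on the vertex set. Then K (dimension 1) consists of the simplices:

  0-simplices (4): a, b, c, d
  1-simplices (4): ab, ad, bc, cd

so the chain groups are C_0 ≅ Z^4, C_1 ≅ Z^4.

∂_1: C_1 → C_0 sends each edge [p,q] (with p < q) to q − p. For instance
  ∂ab = b − a.
This gives a 4×4 integer matrix of rank 3; reducing to Smith normal form yields diagonal entries (1,1,1).

Now H_k = ker ∂_k / im ∂_{k+1}, so:

  H_0: rank C_0 − rank ∂_1 = 4 − 3 = 1, and the invariant factors of ∂_1 are all 1, so H_0 = Z.

H_0 ≅ Z.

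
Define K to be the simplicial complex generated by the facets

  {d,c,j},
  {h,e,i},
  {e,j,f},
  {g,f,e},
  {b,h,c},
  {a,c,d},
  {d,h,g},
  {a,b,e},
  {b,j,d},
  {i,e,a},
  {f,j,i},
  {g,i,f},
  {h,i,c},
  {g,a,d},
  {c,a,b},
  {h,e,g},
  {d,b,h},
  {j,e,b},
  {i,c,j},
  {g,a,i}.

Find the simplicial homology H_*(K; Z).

Fix the vertex order a < b < c < d < e < f < g < h < i < j and write every simplex with vertices in increasing order. Then dim K = 2 and the simplices of K are:

  0-simplices (10): a, b, c, d, e, f, g, h, i, j
  1-simplices (30): ab, ac, ad, ae, ag, ai, bc, bd, be, bh, bj, cd, ch, ci, cj, dg, dh, dj, ef, eg, eh, ei, ej, fg, fi, fj, gh, gi, hi, ij
  2-simplices (20): abc, abe, acd, adg, aei, agi, bch, bdh, bdj, bej, cdj, chi, cij, dgh, efg, efj, egh, ehi, fgi, fij

giving chain groups C_0 ≅ Z^10, C_1 ≅ Z^30, C_2 ≅ Z^20.

The boundary map ∂_1: C_1 → C_0 sends each edge [p,q] (with p < q) to q − p. For instance
  ∂cj = j − c.
This gives a 10×30 integer matrix of rank 9; reducing to Smith normal form yields diagonal entries (1,1,1,1,1,1,1,1,1).

Boundary ∂_2: C_2 → C_1 maps a triangle to the signed sum of its edges. For instance
  ∂aei = ei − ai + ae,
  ∂dgh = gh − dh + dg.
The resulting 30×20 matrix has rank 20, and its Smith normal form has invariant factors (1,1,1,1,1,1,1,1,1,1,1,1,1,1,1,1,1,1,1,2).

Now H_k = ker ∂_k / im ∂_{k+1}, so:

  H_0: rank C_0 − rank ∂_1 = 10 − 9 = 1, and the invariant factors of ∂_1 are all 1, so H_0 = Z.
  H_1: rank ker ∂_1 − rank ∂_2 = (30 − 9) − 20 = 1, and ∂_2 has invariant factor 2 > 1, so H_1 = Z ⊕ Z/2Z.
  H_2: rank ker ∂_2 − rank ∂_3 = (20 − 20) − 0 = 0, and there is no ∂_3, so H_2 = 0.

As a check, the Euler characteristic is 10 − 30 + 20 = 0, which agrees with 1 − 1 + 0 = 0.
(K is a triangulation of the Klein bottle.)

H_0 ≅ Z,  H_1 ≅ Z ⊕ Z/2Z,  H_2 = 0.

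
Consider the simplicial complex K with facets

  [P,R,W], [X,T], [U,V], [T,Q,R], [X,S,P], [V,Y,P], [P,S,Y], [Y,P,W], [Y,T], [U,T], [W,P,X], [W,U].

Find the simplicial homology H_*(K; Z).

Take the total order P < Q < R < S < T < U < V < W < X < Y on the vertex set. Then K (dimension 2) consists of the simplices:

  0-simplices (10): P, Q, R, S, T, U, V, W, X, Y
  1-simplices (20): PR, PS, PV, PW, PX, PY, QR, QT, RT, RW, SX, SY, TU, TX, TY, UV, UW, VY, WX, WY
  2-simplices (7): PRW, PSX, PSY, PVY, PWX, PWY, QRT

giving chain groups C_0 ≅ Z^10, C_1 ≅ Z^20, C_2 ≅ Z^7.

The boundary map ∂_1: C_1 → C_0 is given by ∂[p,q] = [q] − [p].
The 10×20 boundary matrix has rank 9 and Smith normal form diag(1,1,1,1,1,1,1,1,1).

The boundary map ∂_2: C_2 → C_1 sends each 2-simplex [p,q,r] to [q,r] − [p,r] + [p,q]. For instance
  ∂PVY = VY − PY + PV,
  ∂PSY = SY − PY + PS.
This gives a 20×7 integer matrix of rank 7; reducing to Smith normal form yields diagonal entries (1,1,1,1,1,1,1).

Now H_k = ker ∂_k / im ∂_{k+1}, so:

  H_0: rank C_0 − rank ∂_1 = 10 − 9 = 1, and the invariant factors of ∂_1 are all 1, so H_0 ≅ Z.
  H_1: rank ker ∂_1 − rank ∂_2 = (20 − 9) − 7 = 4, and the invariant factors of ∂_2 are all 1, so H_1 ≅ Z^4.
  H_2: rank ker ∂_2 − rank ∂_3 = (7 − 7) − 0 = 0, and there is no ∂_3, so H_2 ≅ 0.

As a check, the Euler characteristic is 10 − 20 + 7 = -3, which agrees with 1 − 4 + 0 = -3.

H_0 ≅ Z,  H_1 ≅ Z^4,  H_2 = 0.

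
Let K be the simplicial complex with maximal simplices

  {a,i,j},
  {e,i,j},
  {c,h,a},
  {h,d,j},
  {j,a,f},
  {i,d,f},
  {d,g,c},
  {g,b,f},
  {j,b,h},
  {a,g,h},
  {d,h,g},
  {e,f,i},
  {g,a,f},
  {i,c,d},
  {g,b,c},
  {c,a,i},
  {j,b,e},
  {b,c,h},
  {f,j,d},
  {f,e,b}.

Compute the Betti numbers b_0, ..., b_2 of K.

We work with the vertex ordering a < b < c < d < e < f < g < h < i < j. The simplices of K, each written with vertices in increasing order, are:

  0-simplices (10): a, b, c, d, e, f, g, h, i, j
  1-simplices (30): ac, af, ag, ah, ai, aj, bc, be, bf, bg, bh, bj, cd, cg, ch, ci, df, dg, dh, di, dj, ef, ei, ej, fg, fi, fj, gh, hj, ij
  2-simplices (20): ach, aci, afg, afj, agh, aij, bcg, bch, bef, bej, bfg, bhj, cdg, cdi, dfi, dfj, dgh, dhj, efi, eij

Hence C_0 ≅ Z^10, C_1 ≅ Z^30, C_2 ≅ Z^20.

Boundary ∂_1: C_1 → C_0 is given by ∂[p,q] = [q] − [p].
This gives a 10×30 integer matrix of rank 9; reducing to Smith normal form yields diagonal entries (1,1,1,1,1,1,1,1,1).

Boundary ∂_2: C_2 → C_1 maps a triangle to the signed sum of its edges. For instance
  ∂afj = fj − aj + af,
  ∂bef = ef − bf + be.
As a 30×20 matrix over Z this has rank 20, with invariant factors (1,1,1,1,1,1,1,1,1,1,1,1,1,1,1,1,1,1,1,2).

From H_k ≅ ker(∂_k) / im(∂_{k+1}) we obtain:

  H_0: rank C_0 − rank ∂_1 = 10 − 9 = 1, and the invariant factors of ∂_1 are all 1, so H_0 = Z.
  H_1: rank ker ∂_1 − rank ∂_2 = (30 − 9) − 20 = 1, and ∂_2 has invariant factor 2 > 1, so H_1 = Z ⊕ Z/2.
  H_2: rank ker ∂_2 − rank ∂_3 = (20 − 20) − 0 = 0, and there is no ∂_3, so H_2 = 0.

Hence the Betti numbers are b_0 = 1, b_1 = 1, b_2 = 0.

b_0 = 1, b_1 = 1, b_2 = 0.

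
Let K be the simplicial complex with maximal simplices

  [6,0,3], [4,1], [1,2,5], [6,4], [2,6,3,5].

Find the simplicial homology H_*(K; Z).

H_0 = Z,  H_1 = Z,  H_2 = 0,  H_3 = 0.

Fix the vertex order 0 < 1 < 2 < 3 < 4 < 5 < 6 and write every simplex with vertices in increasing order. Then dim K = 3 and the simplices of K are:

  0-simplices (7): [0], [1], [2], [3], [4], [5], [6]
  1-simplices (12): [0,3], [0,6], [1,2], [1,4], [1,5], [2,3], [2,5], [2,6], [3,5], [3,6], [4,6], [5,6]
  2-simplices (6): [0,3,6], [1,2,5], [2,3,5], [2,3,6], [2,5,6], [3,5,6]
  3-simplices (1): [2,3,5,6]

Hence C_0 ≅ Z^7, C_1 ≅ Z^12, C_2 ≅ Z^6, C_3 ≅ Z^1.

∂_1: C_1 → C_0 sends each edge [p,q] (with p < q) to q − p. For instance
  ∂[3,5] = [5] − [3].
As a 7×12 matrix over Z this has rank 6, with invariant factors (1,1,1,1,1,1).

Boundary ∂_2: C_2 → C_1 maps a triangle to the signed sum of its edges. For instance
  ∂[2,3,6] = [3,6] − [2,6] + [2,3],
  ∂[1,2,5] = [2,5] − [1,5] + [1,2].
As a 12×6 matrix over Z this has rank 5, with invariant factors (1,1,1,1,1).

The boundary map ∂_3: C_3 → C_2 sends each 3-simplex σ to the alternating sum Σ_i (−1)^i (σ with its i-th vertex removed). For instance
  ∂[2,3,5,6] = [3,5,6] − [2,5,6] + [2,3,6] − [2,3,5].
The 6×1 boundary matrix has rank 1 and Smith normal form diag(1).

Reading off H_k = ker ∂_k / im ∂_{k+1}:

  H_0: rank C_0 − rank ∂_1 = 7 − 6 = 1, and the invariant factors of ∂_1 are all 1, so H_0 = Z.
  H_1: rank ker ∂_1 − rank ∂_2 = (12 − 6) − 5 = 1, and the invariant factors of ∂_2 are all 1, so H_1 = Z.
  H_2: rank ker ∂_2 − rank ∂_3 = (6 − 5) − 1 = 0, and the invariant factors of ∂_3 are all 1, so H_2 = 0.
  H_3: rank ker ∂_3 − rank ∂_4 = (1 − 1) − 0 = 0, and there is no ∂_4, so H_3 = 0.

As a check, the Euler characteristic is 7 − 12 + 6 − 1 = 0, which agrees with 1 − 1 + 0 − 0 = 0.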